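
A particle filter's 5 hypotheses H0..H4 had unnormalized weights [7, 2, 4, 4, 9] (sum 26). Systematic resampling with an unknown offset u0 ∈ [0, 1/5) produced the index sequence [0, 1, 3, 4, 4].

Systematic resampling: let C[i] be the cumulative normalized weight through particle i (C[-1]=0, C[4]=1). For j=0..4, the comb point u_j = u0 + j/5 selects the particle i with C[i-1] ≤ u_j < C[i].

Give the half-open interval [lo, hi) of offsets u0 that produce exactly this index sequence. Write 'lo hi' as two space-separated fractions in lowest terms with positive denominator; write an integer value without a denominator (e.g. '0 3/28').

1/10 19/130

C = [7/26, 9/26, 1/2, 17/26, 1]
j=0 picked index 0: u0 ∈ [0, 7/26)
j=1 picked index 1: u0 ∈ [9/130, 19/130)
j=2 picked index 3: u0 ∈ [1/10, 33/130)
j=3 picked index 4: u0 ∈ [7/130, 2/5)
j=4 picked index 4: u0 ∈ [-19/130, 1/5)
intersection: [1/10, 19/130)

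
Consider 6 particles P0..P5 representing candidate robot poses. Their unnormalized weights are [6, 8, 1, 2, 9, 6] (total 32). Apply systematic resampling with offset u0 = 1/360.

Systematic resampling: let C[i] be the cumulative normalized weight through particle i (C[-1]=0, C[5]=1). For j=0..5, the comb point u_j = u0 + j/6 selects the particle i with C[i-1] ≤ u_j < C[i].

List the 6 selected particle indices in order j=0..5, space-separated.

0 0 1 3 4 5

C = [3/16, 7/16, 15/32, 17/32, 13/16, 1]
j=0: u_0=1/360 ∈ [0, 3/16) → index 0
j=1: u_1=61/360 ∈ [0, 3/16) → index 0
j=2: u_2=121/360 ∈ [3/16, 7/16) → index 1
j=3: u_3=181/360 ∈ [15/32, 17/32) → index 3
j=4: u_4=241/360 ∈ [17/32, 13/16) → index 4
j=5: u_5=301/360 ∈ [13/16, 1) → index 5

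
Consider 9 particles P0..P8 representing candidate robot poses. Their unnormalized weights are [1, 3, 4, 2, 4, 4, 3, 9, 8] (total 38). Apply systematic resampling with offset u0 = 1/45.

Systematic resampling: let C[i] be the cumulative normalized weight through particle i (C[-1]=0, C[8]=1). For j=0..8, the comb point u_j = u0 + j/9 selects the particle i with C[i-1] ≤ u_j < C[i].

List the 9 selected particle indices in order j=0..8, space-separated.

C = [1/38, 2/19, 4/19, 5/19, 7/19, 9/19, 21/38, 15/19, 1]
j=0: u_0=1/45 ∈ [0, 1/38) → index 0
j=1: u_1=2/15 ∈ [2/19, 4/19) → index 2
j=2: u_2=11/45 ∈ [4/19, 5/19) → index 3
j=3: u_3=16/45 ∈ [5/19, 7/19) → index 4
j=4: u_4=7/15 ∈ [7/19, 9/19) → index 5
j=5: u_5=26/45 ∈ [21/38, 15/19) → index 7
j=6: u_6=31/45 ∈ [21/38, 15/19) → index 7
j=7: u_7=4/5 ∈ [15/19, 1) → index 8
j=8: u_8=41/45 ∈ [15/19, 1) → index 8

0 2 3 4 5 7 7 8 8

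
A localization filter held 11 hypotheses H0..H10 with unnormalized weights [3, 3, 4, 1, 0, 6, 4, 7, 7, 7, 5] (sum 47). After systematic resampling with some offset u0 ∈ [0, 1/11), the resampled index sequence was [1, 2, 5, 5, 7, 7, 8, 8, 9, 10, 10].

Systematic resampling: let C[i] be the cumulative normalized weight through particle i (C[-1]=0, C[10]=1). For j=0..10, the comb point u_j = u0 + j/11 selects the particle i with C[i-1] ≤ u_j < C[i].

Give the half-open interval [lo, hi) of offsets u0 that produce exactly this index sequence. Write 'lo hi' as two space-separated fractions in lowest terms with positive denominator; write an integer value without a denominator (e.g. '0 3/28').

43/517 46/517

C = [3/47, 6/47, 10/47, 11/47, 11/47, 17/47, 21/47, 28/47, 35/47, 42/47, 1]
j=0 picked index 1: u0 ∈ [3/47, 6/47)
j=1 picked index 2: u0 ∈ [19/517, 63/517)
j=2 picked index 5: u0 ∈ [27/517, 93/517)
j=3 picked index 5: u0 ∈ [-20/517, 46/517)
j=4 picked index 7: u0 ∈ [43/517, 120/517)
j=5 picked index 7: u0 ∈ [-4/517, 73/517)
j=6 picked index 8: u0 ∈ [26/517, 103/517)
j=7 picked index 8: u0 ∈ [-21/517, 56/517)
j=8 picked index 9: u0 ∈ [9/517, 86/517)
j=9 picked index 10: u0 ∈ [39/517, 2/11)
j=10 picked index 10: u0 ∈ [-8/517, 1/11)
intersection: [43/517, 46/517)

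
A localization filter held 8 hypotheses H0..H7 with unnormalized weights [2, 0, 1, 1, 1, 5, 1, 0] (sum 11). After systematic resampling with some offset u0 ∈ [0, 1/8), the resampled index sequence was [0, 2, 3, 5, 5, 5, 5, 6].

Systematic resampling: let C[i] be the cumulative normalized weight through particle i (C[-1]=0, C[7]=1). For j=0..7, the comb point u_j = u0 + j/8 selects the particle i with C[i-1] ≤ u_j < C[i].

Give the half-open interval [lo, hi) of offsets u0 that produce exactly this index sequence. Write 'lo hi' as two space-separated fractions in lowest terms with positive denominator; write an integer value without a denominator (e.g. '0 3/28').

7/88 5/44

C = [2/11, 2/11, 3/11, 4/11, 5/11, 10/11, 1, 1]
j=0 picked index 0: u0 ∈ [0, 2/11)
j=1 picked index 2: u0 ∈ [5/88, 13/88)
j=2 picked index 3: u0 ∈ [1/44, 5/44)
j=3 picked index 5: u0 ∈ [7/88, 47/88)
j=4 picked index 5: u0 ∈ [-1/22, 9/22)
j=5 picked index 5: u0 ∈ [-15/88, 25/88)
j=6 picked index 5: u0 ∈ [-13/44, 7/44)
j=7 picked index 6: u0 ∈ [3/88, 1/8)
intersection: [7/88, 5/44)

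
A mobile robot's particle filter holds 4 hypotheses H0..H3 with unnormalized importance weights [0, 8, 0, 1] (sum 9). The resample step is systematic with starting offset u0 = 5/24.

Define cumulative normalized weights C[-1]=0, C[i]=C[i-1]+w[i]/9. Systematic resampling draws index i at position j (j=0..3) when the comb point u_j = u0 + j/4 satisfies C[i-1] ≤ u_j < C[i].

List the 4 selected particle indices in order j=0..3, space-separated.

C = [0, 8/9, 8/9, 1]
j=0: u_0=5/24 ∈ [0, 8/9) → index 1
j=1: u_1=11/24 ∈ [0, 8/9) → index 1
j=2: u_2=17/24 ∈ [0, 8/9) → index 1
j=3: u_3=23/24 ∈ [8/9, 1) → index 3

1 1 1 3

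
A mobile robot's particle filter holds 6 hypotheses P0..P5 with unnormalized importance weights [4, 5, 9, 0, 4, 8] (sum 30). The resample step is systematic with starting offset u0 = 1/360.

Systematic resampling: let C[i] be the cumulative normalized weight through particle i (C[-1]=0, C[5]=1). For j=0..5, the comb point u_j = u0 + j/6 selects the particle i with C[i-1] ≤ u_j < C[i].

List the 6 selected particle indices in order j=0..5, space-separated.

C = [2/15, 3/10, 3/5, 3/5, 11/15, 1]
j=0: u_0=1/360 ∈ [0, 2/15) → index 0
j=1: u_1=61/360 ∈ [2/15, 3/10) → index 1
j=2: u_2=121/360 ∈ [3/10, 3/5) → index 2
j=3: u_3=181/360 ∈ [3/10, 3/5) → index 2
j=4: u_4=241/360 ∈ [3/5, 11/15) → index 4
j=5: u_5=301/360 ∈ [11/15, 1) → index 5

0 1 2 2 4 5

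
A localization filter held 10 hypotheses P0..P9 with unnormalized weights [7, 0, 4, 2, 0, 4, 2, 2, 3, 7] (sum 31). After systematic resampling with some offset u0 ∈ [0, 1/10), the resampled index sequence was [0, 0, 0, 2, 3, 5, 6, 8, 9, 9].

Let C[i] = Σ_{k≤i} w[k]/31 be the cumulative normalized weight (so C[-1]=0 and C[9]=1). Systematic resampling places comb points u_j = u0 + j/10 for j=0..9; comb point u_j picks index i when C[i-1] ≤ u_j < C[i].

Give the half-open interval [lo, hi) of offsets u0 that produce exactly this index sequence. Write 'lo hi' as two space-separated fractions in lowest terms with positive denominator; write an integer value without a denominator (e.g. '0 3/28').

0 2/155

C = [7/31, 7/31, 11/31, 13/31, 13/31, 17/31, 19/31, 21/31, 24/31, 1]
j=0 picked index 0: u0 ∈ [0, 7/31)
j=1 picked index 0: u0 ∈ [-1/10, 39/310)
j=2 picked index 0: u0 ∈ [-1/5, 4/155)
j=3 picked index 2: u0 ∈ [-23/310, 17/310)
j=4 picked index 3: u0 ∈ [-7/155, 3/155)
j=5 picked index 5: u0 ∈ [-5/62, 3/62)
j=6 picked index 6: u0 ∈ [-8/155, 2/155)
j=7 picked index 8: u0 ∈ [-7/310, 23/310)
j=8 picked index 9: u0 ∈ [-4/155, 1/5)
j=9 picked index 9: u0 ∈ [-39/310, 1/10)
intersection: [0, 2/155)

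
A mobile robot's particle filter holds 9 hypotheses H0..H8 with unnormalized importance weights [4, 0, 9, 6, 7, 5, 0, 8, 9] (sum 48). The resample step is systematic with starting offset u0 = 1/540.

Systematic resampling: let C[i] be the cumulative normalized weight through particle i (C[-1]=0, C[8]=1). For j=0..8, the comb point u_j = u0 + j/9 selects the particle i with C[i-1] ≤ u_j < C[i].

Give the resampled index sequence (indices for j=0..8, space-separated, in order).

C = [1/12, 1/12, 13/48, 19/48, 13/24, 31/48, 31/48, 13/16, 1]
j=0: u_0=1/540 ∈ [0, 1/12) → index 0
j=1: u_1=61/540 ∈ [1/12, 13/48) → index 2
j=2: u_2=121/540 ∈ [1/12, 13/48) → index 2
j=3: u_3=181/540 ∈ [13/48, 19/48) → index 3
j=4: u_4=241/540 ∈ [19/48, 13/24) → index 4
j=5: u_5=301/540 ∈ [13/24, 31/48) → index 5
j=6: u_6=361/540 ∈ [31/48, 13/16) → index 7
j=7: u_7=421/540 ∈ [31/48, 13/16) → index 7
j=8: u_8=481/540 ∈ [13/16, 1) → index 8

0 2 2 3 4 5 7 7 8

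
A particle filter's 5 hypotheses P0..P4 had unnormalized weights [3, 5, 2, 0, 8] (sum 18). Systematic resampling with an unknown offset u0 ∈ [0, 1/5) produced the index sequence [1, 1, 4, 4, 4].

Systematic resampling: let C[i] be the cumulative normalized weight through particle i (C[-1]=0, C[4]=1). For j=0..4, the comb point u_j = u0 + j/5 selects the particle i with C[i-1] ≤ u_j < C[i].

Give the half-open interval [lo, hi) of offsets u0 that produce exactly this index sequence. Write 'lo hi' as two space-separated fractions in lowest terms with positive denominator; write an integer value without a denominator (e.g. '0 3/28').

1/6 1/5

C = [1/6, 4/9, 5/9, 5/9, 1]
j=0 picked index 1: u0 ∈ [1/6, 4/9)
j=1 picked index 1: u0 ∈ [-1/30, 11/45)
j=2 picked index 4: u0 ∈ [7/45, 3/5)
j=3 picked index 4: u0 ∈ [-2/45, 2/5)
j=4 picked index 4: u0 ∈ [-11/45, 1/5)
intersection: [1/6, 1/5)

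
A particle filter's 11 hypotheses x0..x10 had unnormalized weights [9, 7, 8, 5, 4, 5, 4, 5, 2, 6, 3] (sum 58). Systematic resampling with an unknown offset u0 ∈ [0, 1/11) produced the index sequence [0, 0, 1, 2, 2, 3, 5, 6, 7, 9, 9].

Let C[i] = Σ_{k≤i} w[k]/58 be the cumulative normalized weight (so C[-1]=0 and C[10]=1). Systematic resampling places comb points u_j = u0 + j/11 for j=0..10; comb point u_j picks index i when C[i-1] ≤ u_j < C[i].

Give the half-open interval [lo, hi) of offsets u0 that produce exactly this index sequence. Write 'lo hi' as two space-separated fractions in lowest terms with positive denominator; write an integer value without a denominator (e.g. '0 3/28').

C = [9/58, 8/29, 12/29, 1/2, 33/58, 19/29, 21/29, 47/58, 49/58, 55/58, 1]
j=0 picked index 0: u0 ∈ [0, 9/58)
j=1 picked index 0: u0 ∈ [-1/11, 41/638)
j=2 picked index 1: u0 ∈ [-17/638, 30/319)
j=3 picked index 2: u0 ∈ [1/319, 45/319)
j=4 picked index 2: u0 ∈ [-28/319, 16/319)
j=5 picked index 3: u0 ∈ [-13/319, 1/22)
j=6 picked index 5: u0 ∈ [15/638, 35/319)
j=7 picked index 6: u0 ∈ [6/319, 28/319)
j=8 picked index 7: u0 ∈ [-1/319, 53/638)
j=9 picked index 9: u0 ∈ [17/638, 83/638)
j=10 picked index 9: u0 ∈ [-41/638, 25/638)
intersection: [17/638, 25/638)

17/638 25/638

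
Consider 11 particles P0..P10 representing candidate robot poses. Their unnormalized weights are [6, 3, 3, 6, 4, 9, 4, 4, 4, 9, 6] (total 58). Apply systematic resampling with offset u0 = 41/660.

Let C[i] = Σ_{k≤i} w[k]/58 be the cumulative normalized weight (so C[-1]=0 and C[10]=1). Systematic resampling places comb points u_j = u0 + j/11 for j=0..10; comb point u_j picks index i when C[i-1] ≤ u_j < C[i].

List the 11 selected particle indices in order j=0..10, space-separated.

C = [3/29, 9/58, 6/29, 9/29, 11/29, 31/58, 35/58, 39/58, 43/58, 26/29, 1]
j=0: u_0=41/660 ∈ [0, 3/29) → index 0
j=1: u_1=101/660 ∈ [3/29, 9/58) → index 1
j=2: u_2=161/660 ∈ [6/29, 9/29) → index 3
j=3: u_3=221/660 ∈ [9/29, 11/29) → index 4
j=4: u_4=281/660 ∈ [11/29, 31/58) → index 5
j=5: u_5=31/60 ∈ [11/29, 31/58) → index 5
j=6: u_6=401/660 ∈ [35/58, 39/58) → index 7
j=7: u_7=461/660 ∈ [39/58, 43/58) → index 8
j=8: u_8=521/660 ∈ [43/58, 26/29) → index 9
j=9: u_9=581/660 ∈ [43/58, 26/29) → index 9
j=10: u_10=641/660 ∈ [26/29, 1) → index 10

0 1 3 4 5 5 7 8 9 9 10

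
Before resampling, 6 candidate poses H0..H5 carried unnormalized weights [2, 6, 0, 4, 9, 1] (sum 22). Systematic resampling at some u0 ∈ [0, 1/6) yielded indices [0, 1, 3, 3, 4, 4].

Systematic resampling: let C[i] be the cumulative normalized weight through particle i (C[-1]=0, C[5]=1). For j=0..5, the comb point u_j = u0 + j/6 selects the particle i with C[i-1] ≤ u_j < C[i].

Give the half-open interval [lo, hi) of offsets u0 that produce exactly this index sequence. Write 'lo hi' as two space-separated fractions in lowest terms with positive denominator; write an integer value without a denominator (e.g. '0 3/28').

1/33 1/22

C = [1/11, 4/11, 4/11, 6/11, 21/22, 1]
j=0 picked index 0: u0 ∈ [0, 1/11)
j=1 picked index 1: u0 ∈ [-5/66, 13/66)
j=2 picked index 3: u0 ∈ [1/33, 7/33)
j=3 picked index 3: u0 ∈ [-3/22, 1/22)
j=4 picked index 4: u0 ∈ [-4/33, 19/66)
j=5 picked index 4: u0 ∈ [-19/66, 4/33)
intersection: [1/33, 1/22)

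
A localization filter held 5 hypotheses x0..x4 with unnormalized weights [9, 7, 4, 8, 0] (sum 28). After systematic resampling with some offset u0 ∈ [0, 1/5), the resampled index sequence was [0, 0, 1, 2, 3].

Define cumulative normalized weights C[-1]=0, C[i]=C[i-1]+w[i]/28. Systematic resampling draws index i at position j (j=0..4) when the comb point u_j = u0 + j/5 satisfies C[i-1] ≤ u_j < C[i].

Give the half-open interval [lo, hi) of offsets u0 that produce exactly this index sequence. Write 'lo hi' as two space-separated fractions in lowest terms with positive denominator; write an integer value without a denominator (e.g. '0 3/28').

C = [9/28, 4/7, 5/7, 1, 1]
j=0 picked index 0: u0 ∈ [0, 9/28)
j=1 picked index 0: u0 ∈ [-1/5, 17/140)
j=2 picked index 1: u0 ∈ [-11/140, 6/35)
j=3 picked index 2: u0 ∈ [-1/35, 4/35)
j=4 picked index 3: u0 ∈ [-3/35, 1/5)
intersection: [0, 4/35)

0 4/35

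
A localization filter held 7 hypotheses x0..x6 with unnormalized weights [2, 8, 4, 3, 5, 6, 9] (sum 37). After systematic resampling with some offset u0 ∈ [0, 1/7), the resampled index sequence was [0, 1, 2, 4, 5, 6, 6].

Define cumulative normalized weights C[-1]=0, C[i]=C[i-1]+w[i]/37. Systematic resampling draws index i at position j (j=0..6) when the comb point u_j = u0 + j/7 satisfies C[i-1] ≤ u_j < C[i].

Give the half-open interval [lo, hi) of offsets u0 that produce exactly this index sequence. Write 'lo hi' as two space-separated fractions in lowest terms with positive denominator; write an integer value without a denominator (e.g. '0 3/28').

11/259 2/37

C = [2/37, 10/37, 14/37, 17/37, 22/37, 28/37, 1]
j=0 picked index 0: u0 ∈ [0, 2/37)
j=1 picked index 1: u0 ∈ [-23/259, 33/259)
j=2 picked index 2: u0 ∈ [-4/259, 24/259)
j=3 picked index 4: u0 ∈ [8/259, 43/259)
j=4 picked index 5: u0 ∈ [6/259, 48/259)
j=5 picked index 6: u0 ∈ [11/259, 2/7)
j=6 picked index 6: u0 ∈ [-26/259, 1/7)
intersection: [11/259, 2/37)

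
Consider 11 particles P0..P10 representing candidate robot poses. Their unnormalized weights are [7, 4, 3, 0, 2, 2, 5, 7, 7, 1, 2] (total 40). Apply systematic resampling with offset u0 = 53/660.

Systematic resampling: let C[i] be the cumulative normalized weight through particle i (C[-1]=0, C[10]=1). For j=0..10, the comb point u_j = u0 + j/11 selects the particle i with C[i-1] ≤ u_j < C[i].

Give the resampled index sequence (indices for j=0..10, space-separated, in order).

C = [7/40, 11/40, 7/20, 7/20, 2/5, 9/20, 23/40, 3/4, 37/40, 19/20, 1]
j=0: u_0=53/660 ∈ [0, 7/40) → index 0
j=1: u_1=113/660 ∈ [0, 7/40) → index 0
j=2: u_2=173/660 ∈ [7/40, 11/40) → index 1
j=3: u_3=233/660 ∈ [7/20, 2/5) → index 4
j=4: u_4=293/660 ∈ [2/5, 9/20) → index 5
j=5: u_5=353/660 ∈ [9/20, 23/40) → index 6
j=6: u_6=413/660 ∈ [23/40, 3/4) → index 7
j=7: u_7=43/60 ∈ [23/40, 3/4) → index 7
j=8: u_8=533/660 ∈ [3/4, 37/40) → index 8
j=9: u_9=593/660 ∈ [3/4, 37/40) → index 8
j=10: u_10=653/660 ∈ [19/20, 1) → index 10

0 0 1 4 5 6 7 7 8 8 10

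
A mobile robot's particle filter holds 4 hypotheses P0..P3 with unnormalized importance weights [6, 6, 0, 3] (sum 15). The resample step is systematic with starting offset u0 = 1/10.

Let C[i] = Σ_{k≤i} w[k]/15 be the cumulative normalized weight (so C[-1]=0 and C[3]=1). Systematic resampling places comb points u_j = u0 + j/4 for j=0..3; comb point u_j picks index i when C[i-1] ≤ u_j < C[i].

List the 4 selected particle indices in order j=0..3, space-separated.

C = [2/5, 4/5, 4/5, 1]
j=0: u_0=1/10 ∈ [0, 2/5) → index 0
j=1: u_1=7/20 ∈ [0, 2/5) → index 0
j=2: u_2=3/5 ∈ [2/5, 4/5) → index 1
j=3: u_3=17/20 ∈ [4/5, 1) → index 3

0 0 1 3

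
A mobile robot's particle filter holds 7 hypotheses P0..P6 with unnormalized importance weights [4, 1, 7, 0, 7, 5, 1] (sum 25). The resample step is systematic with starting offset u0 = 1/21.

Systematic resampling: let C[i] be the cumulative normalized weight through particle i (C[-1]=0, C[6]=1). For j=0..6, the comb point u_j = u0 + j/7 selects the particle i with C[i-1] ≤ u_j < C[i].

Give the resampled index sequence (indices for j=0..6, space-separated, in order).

C = [4/25, 1/5, 12/25, 12/25, 19/25, 24/25, 1]
j=0: u_0=1/21 ∈ [0, 4/25) → index 0
j=1: u_1=4/21 ∈ [4/25, 1/5) → index 1
j=2: u_2=1/3 ∈ [1/5, 12/25) → index 2
j=3: u_3=10/21 ∈ [1/5, 12/25) → index 2
j=4: u_4=13/21 ∈ [12/25, 19/25) → index 4
j=5: u_5=16/21 ∈ [19/25, 24/25) → index 5
j=6: u_6=19/21 ∈ [19/25, 24/25) → index 5

0 1 2 2 4 5 5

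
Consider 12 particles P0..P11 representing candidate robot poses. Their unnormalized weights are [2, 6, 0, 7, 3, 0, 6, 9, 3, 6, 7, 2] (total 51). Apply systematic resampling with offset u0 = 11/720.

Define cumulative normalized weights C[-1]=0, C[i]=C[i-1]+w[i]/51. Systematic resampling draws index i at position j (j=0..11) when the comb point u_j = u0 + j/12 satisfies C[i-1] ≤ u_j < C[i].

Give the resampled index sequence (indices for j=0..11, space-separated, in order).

C = [2/51, 8/51, 8/51, 5/17, 6/17, 6/17, 8/17, 11/17, 12/17, 14/17, 49/51, 1]
j=0: u_0=11/720 ∈ [0, 2/51) → index 0
j=1: u_1=71/720 ∈ [2/51, 8/51) → index 1
j=2: u_2=131/720 ∈ [8/51, 5/17) → index 3
j=3: u_3=191/720 ∈ [8/51, 5/17) → index 3
j=4: u_4=251/720 ∈ [5/17, 6/17) → index 4
j=5: u_5=311/720 ∈ [6/17, 8/17) → index 6
j=6: u_6=371/720 ∈ [8/17, 11/17) → index 7
j=7: u_7=431/720 ∈ [8/17, 11/17) → index 7
j=8: u_8=491/720 ∈ [11/17, 12/17) → index 8
j=9: u_9=551/720 ∈ [12/17, 14/17) → index 9
j=10: u_10=611/720 ∈ [14/17, 49/51) → index 10
j=11: u_11=671/720 ∈ [14/17, 49/51) → index 10

0 1 3 3 4 6 7 7 8 9 10 10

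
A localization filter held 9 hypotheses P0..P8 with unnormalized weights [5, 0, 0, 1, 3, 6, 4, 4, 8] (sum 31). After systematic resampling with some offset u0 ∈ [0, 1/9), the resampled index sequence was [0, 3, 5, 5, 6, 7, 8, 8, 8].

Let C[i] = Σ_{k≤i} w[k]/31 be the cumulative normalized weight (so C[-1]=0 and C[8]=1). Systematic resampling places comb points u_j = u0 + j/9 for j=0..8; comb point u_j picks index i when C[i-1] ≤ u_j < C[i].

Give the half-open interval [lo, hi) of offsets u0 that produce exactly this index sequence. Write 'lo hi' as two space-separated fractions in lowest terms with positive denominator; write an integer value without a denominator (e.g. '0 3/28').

7/93 23/279

C = [5/31, 5/31, 5/31, 6/31, 9/31, 15/31, 19/31, 23/31, 1]
j=0 picked index 0: u0 ∈ [0, 5/31)
j=1 picked index 3: u0 ∈ [14/279, 23/279)
j=2 picked index 5: u0 ∈ [19/279, 73/279)
j=3 picked index 5: u0 ∈ [-4/93, 14/93)
j=4 picked index 6: u0 ∈ [11/279, 47/279)
j=5 picked index 7: u0 ∈ [16/279, 52/279)
j=6 picked index 8: u0 ∈ [7/93, 1/3)
j=7 picked index 8: u0 ∈ [-10/279, 2/9)
j=8 picked index 8: u0 ∈ [-41/279, 1/9)
intersection: [7/93, 23/279)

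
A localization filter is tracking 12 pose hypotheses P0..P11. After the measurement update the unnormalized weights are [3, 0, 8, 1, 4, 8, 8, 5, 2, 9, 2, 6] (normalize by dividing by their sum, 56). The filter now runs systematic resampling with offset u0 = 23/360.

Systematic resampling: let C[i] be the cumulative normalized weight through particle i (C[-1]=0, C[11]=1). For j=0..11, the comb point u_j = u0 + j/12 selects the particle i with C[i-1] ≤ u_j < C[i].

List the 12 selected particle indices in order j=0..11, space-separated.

2 2 4 5 5 6 6 7 9 9 11 11

C = [3/56, 3/56, 11/56, 3/14, 2/7, 3/7, 4/7, 37/56, 39/56, 6/7, 25/28, 1]
j=0: u_0=23/360 ∈ [3/56, 11/56) → index 2
j=1: u_1=53/360 ∈ [3/56, 11/56) → index 2
j=2: u_2=83/360 ∈ [3/14, 2/7) → index 4
j=3: u_3=113/360 ∈ [2/7, 3/7) → index 5
j=4: u_4=143/360 ∈ [2/7, 3/7) → index 5
j=5: u_5=173/360 ∈ [3/7, 4/7) → index 6
j=6: u_6=203/360 ∈ [3/7, 4/7) → index 6
j=7: u_7=233/360 ∈ [4/7, 37/56) → index 7
j=8: u_8=263/360 ∈ [39/56, 6/7) → index 9
j=9: u_9=293/360 ∈ [39/56, 6/7) → index 9
j=10: u_10=323/360 ∈ [25/28, 1) → index 11
j=11: u_11=353/360 ∈ [25/28, 1) → index 11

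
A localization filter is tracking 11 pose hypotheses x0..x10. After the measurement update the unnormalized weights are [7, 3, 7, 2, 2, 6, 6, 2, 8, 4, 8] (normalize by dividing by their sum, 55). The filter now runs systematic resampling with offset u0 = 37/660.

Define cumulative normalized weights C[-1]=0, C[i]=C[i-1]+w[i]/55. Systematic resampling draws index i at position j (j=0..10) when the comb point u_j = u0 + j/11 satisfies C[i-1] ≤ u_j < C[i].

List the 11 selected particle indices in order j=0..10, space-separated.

0 1 2 3 5 6 7 8 9 10 10

C = [7/55, 2/11, 17/55, 19/55, 21/55, 27/55, 3/5, 7/11, 43/55, 47/55, 1]
j=0: u_0=37/660 ∈ [0, 7/55) → index 0
j=1: u_1=97/660 ∈ [7/55, 2/11) → index 1
j=2: u_2=157/660 ∈ [2/11, 17/55) → index 2
j=3: u_3=217/660 ∈ [17/55, 19/55) → index 3
j=4: u_4=277/660 ∈ [21/55, 27/55) → index 5
j=5: u_5=337/660 ∈ [27/55, 3/5) → index 6
j=6: u_6=397/660 ∈ [3/5, 7/11) → index 7
j=7: u_7=457/660 ∈ [7/11, 43/55) → index 8
j=8: u_8=47/60 ∈ [43/55, 47/55) → index 9
j=9: u_9=577/660 ∈ [47/55, 1) → index 10
j=10: u_10=637/660 ∈ [47/55, 1) → index 10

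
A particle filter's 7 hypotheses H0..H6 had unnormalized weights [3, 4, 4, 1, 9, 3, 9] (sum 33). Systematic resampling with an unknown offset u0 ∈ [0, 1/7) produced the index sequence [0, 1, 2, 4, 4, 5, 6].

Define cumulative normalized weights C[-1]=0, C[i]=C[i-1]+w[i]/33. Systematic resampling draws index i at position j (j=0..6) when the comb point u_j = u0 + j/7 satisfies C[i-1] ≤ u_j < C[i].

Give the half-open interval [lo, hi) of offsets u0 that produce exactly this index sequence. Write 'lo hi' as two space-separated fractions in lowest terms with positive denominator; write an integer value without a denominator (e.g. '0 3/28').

C = [1/11, 7/33, 1/3, 4/11, 7/11, 8/11, 1]
j=0 picked index 0: u0 ∈ [0, 1/11)
j=1 picked index 1: u0 ∈ [-4/77, 16/231)
j=2 picked index 2: u0 ∈ [-17/231, 1/21)
j=3 picked index 4: u0 ∈ [-5/77, 16/77)
j=4 picked index 4: u0 ∈ [-16/77, 5/77)
j=5 picked index 5: u0 ∈ [-6/77, 1/77)
j=6 picked index 6: u0 ∈ [-10/77, 1/7)
intersection: [0, 1/77)

0 1/77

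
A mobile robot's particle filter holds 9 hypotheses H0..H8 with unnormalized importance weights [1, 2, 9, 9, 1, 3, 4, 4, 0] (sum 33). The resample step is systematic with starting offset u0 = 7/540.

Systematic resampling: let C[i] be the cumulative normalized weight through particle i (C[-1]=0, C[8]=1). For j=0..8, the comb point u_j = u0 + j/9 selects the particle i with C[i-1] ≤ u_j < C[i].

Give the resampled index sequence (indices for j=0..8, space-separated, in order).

0 2 2 2 3 3 5 6 7

C = [1/33, 1/11, 4/11, 7/11, 2/3, 25/33, 29/33, 1, 1]
j=0: u_0=7/540 ∈ [0, 1/33) → index 0
j=1: u_1=67/540 ∈ [1/11, 4/11) → index 2
j=2: u_2=127/540 ∈ [1/11, 4/11) → index 2
j=3: u_3=187/540 ∈ [1/11, 4/11) → index 2
j=4: u_4=247/540 ∈ [4/11, 7/11) → index 3
j=5: u_5=307/540 ∈ [4/11, 7/11) → index 3
j=6: u_6=367/540 ∈ [2/3, 25/33) → index 5
j=7: u_7=427/540 ∈ [25/33, 29/33) → index 6
j=8: u_8=487/540 ∈ [29/33, 1) → index 7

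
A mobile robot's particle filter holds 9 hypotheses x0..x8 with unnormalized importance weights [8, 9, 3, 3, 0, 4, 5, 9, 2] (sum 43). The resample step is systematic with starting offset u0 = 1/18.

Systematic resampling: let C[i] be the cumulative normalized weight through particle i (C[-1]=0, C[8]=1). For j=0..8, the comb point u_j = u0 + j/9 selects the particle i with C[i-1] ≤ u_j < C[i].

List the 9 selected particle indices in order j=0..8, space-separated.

C = [8/43, 17/43, 20/43, 23/43, 23/43, 27/43, 32/43, 41/43, 1]
j=0: u_0=1/18 ∈ [0, 8/43) → index 0
j=1: u_1=1/6 ∈ [0, 8/43) → index 0
j=2: u_2=5/18 ∈ [8/43, 17/43) → index 1
j=3: u_3=7/18 ∈ [8/43, 17/43) → index 1
j=4: u_4=1/2 ∈ [20/43, 23/43) → index 3
j=5: u_5=11/18 ∈ [23/43, 27/43) → index 5
j=6: u_6=13/18 ∈ [27/43, 32/43) → index 6
j=7: u_7=5/6 ∈ [32/43, 41/43) → index 7
j=8: u_8=17/18 ∈ [32/43, 41/43) → index 7

0 0 1 1 3 5 6 7 7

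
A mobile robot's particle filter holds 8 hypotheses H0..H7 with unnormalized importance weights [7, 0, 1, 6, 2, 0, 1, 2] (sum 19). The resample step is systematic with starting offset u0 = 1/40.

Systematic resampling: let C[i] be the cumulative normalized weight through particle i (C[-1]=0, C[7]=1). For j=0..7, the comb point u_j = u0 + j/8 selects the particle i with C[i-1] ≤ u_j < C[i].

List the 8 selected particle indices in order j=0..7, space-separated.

C = [7/19, 7/19, 8/19, 14/19, 16/19, 16/19, 17/19, 1]
j=0: u_0=1/40 ∈ [0, 7/19) → index 0
j=1: u_1=3/20 ∈ [0, 7/19) → index 0
j=2: u_2=11/40 ∈ [0, 7/19) → index 0
j=3: u_3=2/5 ∈ [7/19, 8/19) → index 2
j=4: u_4=21/40 ∈ [8/19, 14/19) → index 3
j=5: u_5=13/20 ∈ [8/19, 14/19) → index 3
j=6: u_6=31/40 ∈ [14/19, 16/19) → index 4
j=7: u_7=9/10 ∈ [17/19, 1) → index 7

0 0 0 2 3 3 4 7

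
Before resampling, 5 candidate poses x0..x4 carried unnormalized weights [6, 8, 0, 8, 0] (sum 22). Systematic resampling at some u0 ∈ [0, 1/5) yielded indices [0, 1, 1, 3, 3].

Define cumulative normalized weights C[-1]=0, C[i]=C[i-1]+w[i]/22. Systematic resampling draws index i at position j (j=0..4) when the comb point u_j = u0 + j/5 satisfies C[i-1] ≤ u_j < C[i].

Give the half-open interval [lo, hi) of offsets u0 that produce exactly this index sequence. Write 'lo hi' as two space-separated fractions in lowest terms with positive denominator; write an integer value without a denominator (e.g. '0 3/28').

C = [3/11, 7/11, 7/11, 1, 1]
j=0 picked index 0: u0 ∈ [0, 3/11)
j=1 picked index 1: u0 ∈ [4/55, 24/55)
j=2 picked index 1: u0 ∈ [-7/55, 13/55)
j=3 picked index 3: u0 ∈ [2/55, 2/5)
j=4 picked index 3: u0 ∈ [-9/55, 1/5)
intersection: [4/55, 1/5)

4/55 1/5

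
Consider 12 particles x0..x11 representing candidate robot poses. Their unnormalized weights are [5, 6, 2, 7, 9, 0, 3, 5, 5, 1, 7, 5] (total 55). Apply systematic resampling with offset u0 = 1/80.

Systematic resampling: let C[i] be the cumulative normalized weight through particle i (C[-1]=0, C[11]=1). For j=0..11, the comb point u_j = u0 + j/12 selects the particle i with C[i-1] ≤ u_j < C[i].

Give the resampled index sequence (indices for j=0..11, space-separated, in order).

C = [1/11, 1/5, 13/55, 4/11, 29/55, 29/55, 32/55, 37/55, 42/55, 43/55, 10/11, 1]
j=0: u_0=1/80 ∈ [0, 1/11) → index 0
j=1: u_1=23/240 ∈ [1/11, 1/5) → index 1
j=2: u_2=43/240 ∈ [1/11, 1/5) → index 1
j=3: u_3=21/80 ∈ [13/55, 4/11) → index 3
j=4: u_4=83/240 ∈ [13/55, 4/11) → index 3
j=5: u_5=103/240 ∈ [4/11, 29/55) → index 4
j=6: u_6=41/80 ∈ [4/11, 29/55) → index 4
j=7: u_7=143/240 ∈ [32/55, 37/55) → index 7
j=8: u_8=163/240 ∈ [37/55, 42/55) → index 8
j=9: u_9=61/80 ∈ [37/55, 42/55) → index 8
j=10: u_10=203/240 ∈ [43/55, 10/11) → index 10
j=11: u_11=223/240 ∈ [10/11, 1) → index 11

0 1 1 3 3 4 4 7 8 8 10 11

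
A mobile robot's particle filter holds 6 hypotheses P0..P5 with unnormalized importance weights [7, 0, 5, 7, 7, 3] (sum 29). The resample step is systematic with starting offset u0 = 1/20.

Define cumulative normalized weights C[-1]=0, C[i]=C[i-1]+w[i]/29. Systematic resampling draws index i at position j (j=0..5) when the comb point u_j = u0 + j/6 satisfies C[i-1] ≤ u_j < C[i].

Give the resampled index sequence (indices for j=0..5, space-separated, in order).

C = [7/29, 7/29, 12/29, 19/29, 26/29, 1]
j=0: u_0=1/20 ∈ [0, 7/29) → index 0
j=1: u_1=13/60 ∈ [0, 7/29) → index 0
j=2: u_2=23/60 ∈ [7/29, 12/29) → index 2
j=3: u_3=11/20 ∈ [12/29, 19/29) → index 3
j=4: u_4=43/60 ∈ [19/29, 26/29) → index 4
j=5: u_5=53/60 ∈ [19/29, 26/29) → index 4

0 0 2 3 4 4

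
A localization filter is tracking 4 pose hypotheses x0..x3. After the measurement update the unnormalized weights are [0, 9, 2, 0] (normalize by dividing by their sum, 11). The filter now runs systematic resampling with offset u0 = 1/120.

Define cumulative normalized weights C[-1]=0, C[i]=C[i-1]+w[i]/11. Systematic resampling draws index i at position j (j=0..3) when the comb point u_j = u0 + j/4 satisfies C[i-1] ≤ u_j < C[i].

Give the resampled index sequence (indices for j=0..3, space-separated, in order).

C = [0, 9/11, 1, 1]
j=0: u_0=1/120 ∈ [0, 9/11) → index 1
j=1: u_1=31/120 ∈ [0, 9/11) → index 1
j=2: u_2=61/120 ∈ [0, 9/11) → index 1
j=3: u_3=91/120 ∈ [0, 9/11) → index 1

1 1 1 1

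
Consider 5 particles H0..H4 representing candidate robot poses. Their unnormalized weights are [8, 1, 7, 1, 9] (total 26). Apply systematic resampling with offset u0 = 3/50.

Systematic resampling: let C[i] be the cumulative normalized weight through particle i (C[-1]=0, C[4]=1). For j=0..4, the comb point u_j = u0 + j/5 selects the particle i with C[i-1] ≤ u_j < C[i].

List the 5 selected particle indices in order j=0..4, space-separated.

C = [4/13, 9/26, 8/13, 17/26, 1]
j=0: u_0=3/50 ∈ [0, 4/13) → index 0
j=1: u_1=13/50 ∈ [0, 4/13) → index 0
j=2: u_2=23/50 ∈ [9/26, 8/13) → index 2
j=3: u_3=33/50 ∈ [17/26, 1) → index 4
j=4: u_4=43/50 ∈ [17/26, 1) → index 4

0 0 2 4 4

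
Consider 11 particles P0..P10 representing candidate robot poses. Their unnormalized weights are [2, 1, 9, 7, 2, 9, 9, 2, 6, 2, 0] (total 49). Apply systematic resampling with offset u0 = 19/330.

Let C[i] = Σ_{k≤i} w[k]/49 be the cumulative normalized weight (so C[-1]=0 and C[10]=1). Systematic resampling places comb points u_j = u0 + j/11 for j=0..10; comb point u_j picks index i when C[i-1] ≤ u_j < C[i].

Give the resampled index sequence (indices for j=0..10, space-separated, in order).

C = [2/49, 3/49, 12/49, 19/49, 3/7, 30/49, 39/49, 41/49, 47/49, 1, 1]
j=0: u_0=19/330 ∈ [2/49, 3/49) → index 1
j=1: u_1=49/330 ∈ [3/49, 12/49) → index 2
j=2: u_2=79/330 ∈ [3/49, 12/49) → index 2
j=3: u_3=109/330 ∈ [12/49, 19/49) → index 3
j=4: u_4=139/330 ∈ [19/49, 3/7) → index 4
j=5: u_5=169/330 ∈ [3/7, 30/49) → index 5
j=6: u_6=199/330 ∈ [3/7, 30/49) → index 5
j=7: u_7=229/330 ∈ [30/49, 39/49) → index 6
j=8: u_8=259/330 ∈ [30/49, 39/49) → index 6
j=9: u_9=289/330 ∈ [41/49, 47/49) → index 8
j=10: u_10=29/30 ∈ [47/49, 1) → index 9

1 2 2 3 4 5 5 6 6 8 9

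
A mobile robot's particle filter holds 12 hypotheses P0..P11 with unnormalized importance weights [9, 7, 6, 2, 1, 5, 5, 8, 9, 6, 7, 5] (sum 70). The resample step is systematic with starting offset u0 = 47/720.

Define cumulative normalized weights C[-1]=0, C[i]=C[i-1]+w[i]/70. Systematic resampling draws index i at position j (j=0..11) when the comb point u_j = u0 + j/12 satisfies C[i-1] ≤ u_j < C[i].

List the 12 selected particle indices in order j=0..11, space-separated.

C = [9/70, 8/35, 11/35, 12/35, 5/14, 3/7, 1/2, 43/70, 26/35, 29/35, 13/14, 1]
j=0: u_0=47/720 ∈ [0, 9/70) → index 0
j=1: u_1=107/720 ∈ [9/70, 8/35) → index 1
j=2: u_2=167/720 ∈ [8/35, 11/35) → index 2
j=3: u_3=227/720 ∈ [11/35, 12/35) → index 3
j=4: u_4=287/720 ∈ [5/14, 3/7) → index 5
j=5: u_5=347/720 ∈ [3/7, 1/2) → index 6
j=6: u_6=407/720 ∈ [1/2, 43/70) → index 7
j=7: u_7=467/720 ∈ [43/70, 26/35) → index 8
j=8: u_8=527/720 ∈ [43/70, 26/35) → index 8
j=9: u_9=587/720 ∈ [26/35, 29/35) → index 9
j=10: u_10=647/720 ∈ [29/35, 13/14) → index 10
j=11: u_11=707/720 ∈ [13/14, 1) → index 11

0 1 2 3 5 6 7 8 8 9 10 11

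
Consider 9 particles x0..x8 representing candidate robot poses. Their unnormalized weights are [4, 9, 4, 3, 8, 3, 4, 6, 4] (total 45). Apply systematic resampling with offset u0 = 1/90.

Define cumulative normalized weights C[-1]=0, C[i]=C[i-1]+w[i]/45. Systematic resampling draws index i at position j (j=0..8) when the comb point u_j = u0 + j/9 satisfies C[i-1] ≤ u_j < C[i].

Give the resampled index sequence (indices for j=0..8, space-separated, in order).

0 1 1 2 4 4 5 7 7

C = [4/45, 13/45, 17/45, 4/9, 28/45, 31/45, 7/9, 41/45, 1]
j=0: u_0=1/90 ∈ [0, 4/45) → index 0
j=1: u_1=11/90 ∈ [4/45, 13/45) → index 1
j=2: u_2=7/30 ∈ [4/45, 13/45) → index 1
j=3: u_3=31/90 ∈ [13/45, 17/45) → index 2
j=4: u_4=41/90 ∈ [4/9, 28/45) → index 4
j=5: u_5=17/30 ∈ [4/9, 28/45) → index 4
j=6: u_6=61/90 ∈ [28/45, 31/45) → index 5
j=7: u_7=71/90 ∈ [7/9, 41/45) → index 7
j=8: u_8=9/10 ∈ [7/9, 41/45) → index 7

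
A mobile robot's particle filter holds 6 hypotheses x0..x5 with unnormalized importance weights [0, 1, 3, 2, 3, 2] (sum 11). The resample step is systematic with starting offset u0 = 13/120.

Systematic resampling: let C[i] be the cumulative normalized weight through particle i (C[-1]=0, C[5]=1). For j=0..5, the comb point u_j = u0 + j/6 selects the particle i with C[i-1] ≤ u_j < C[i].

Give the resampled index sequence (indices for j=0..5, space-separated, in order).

C = [0, 1/11, 4/11, 6/11, 9/11, 1]
j=0: u_0=13/120 ∈ [1/11, 4/11) → index 2
j=1: u_1=11/40 ∈ [1/11, 4/11) → index 2
j=2: u_2=53/120 ∈ [4/11, 6/11) → index 3
j=3: u_3=73/120 ∈ [6/11, 9/11) → index 4
j=4: u_4=31/40 ∈ [6/11, 9/11) → index 4
j=5: u_5=113/120 ∈ [9/11, 1) → index 5

2 2 3 4 4 5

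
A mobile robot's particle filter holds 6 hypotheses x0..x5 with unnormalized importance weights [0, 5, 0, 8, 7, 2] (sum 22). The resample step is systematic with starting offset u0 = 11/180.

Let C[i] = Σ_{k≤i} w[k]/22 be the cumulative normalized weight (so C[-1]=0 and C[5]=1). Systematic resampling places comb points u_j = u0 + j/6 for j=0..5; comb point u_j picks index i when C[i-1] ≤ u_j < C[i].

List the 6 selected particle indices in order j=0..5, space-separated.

C = [0, 5/22, 5/22, 13/22, 10/11, 1]
j=0: u_0=11/180 ∈ [0, 5/22) → index 1
j=1: u_1=41/180 ∈ [5/22, 13/22) → index 3
j=2: u_2=71/180 ∈ [5/22, 13/22) → index 3
j=3: u_3=101/180 ∈ [5/22, 13/22) → index 3
j=4: u_4=131/180 ∈ [13/22, 10/11) → index 4
j=5: u_5=161/180 ∈ [13/22, 10/11) → index 4

1 3 3 3 4 4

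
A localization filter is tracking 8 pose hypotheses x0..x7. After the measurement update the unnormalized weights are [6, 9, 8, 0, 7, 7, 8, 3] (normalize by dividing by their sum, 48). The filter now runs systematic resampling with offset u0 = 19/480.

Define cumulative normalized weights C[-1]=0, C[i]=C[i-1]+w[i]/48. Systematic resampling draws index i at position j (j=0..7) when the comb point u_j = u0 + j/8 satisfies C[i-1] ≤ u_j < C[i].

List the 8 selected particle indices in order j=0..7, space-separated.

0 1 1 2 4 5 6 6

C = [1/8, 5/16, 23/48, 23/48, 5/8, 37/48, 15/16, 1]
j=0: u_0=19/480 ∈ [0, 1/8) → index 0
j=1: u_1=79/480 ∈ [1/8, 5/16) → index 1
j=2: u_2=139/480 ∈ [1/8, 5/16) → index 1
j=3: u_3=199/480 ∈ [5/16, 23/48) → index 2
j=4: u_4=259/480 ∈ [23/48, 5/8) → index 4
j=5: u_5=319/480 ∈ [5/8, 37/48) → index 5
j=6: u_6=379/480 ∈ [37/48, 15/16) → index 6
j=7: u_7=439/480 ∈ [37/48, 15/16) → index 6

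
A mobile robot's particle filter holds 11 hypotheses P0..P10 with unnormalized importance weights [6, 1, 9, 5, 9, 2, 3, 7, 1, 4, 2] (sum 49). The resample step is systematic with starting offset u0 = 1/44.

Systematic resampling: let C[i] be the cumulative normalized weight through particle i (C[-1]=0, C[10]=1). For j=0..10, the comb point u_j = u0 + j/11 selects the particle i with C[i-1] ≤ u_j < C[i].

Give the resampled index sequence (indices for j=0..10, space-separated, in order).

C = [6/49, 1/7, 16/49, 3/7, 30/49, 32/49, 5/7, 6/7, 43/49, 47/49, 1]
j=0: u_0=1/44 ∈ [0, 6/49) → index 0
j=1: u_1=5/44 ∈ [0, 6/49) → index 0
j=2: u_2=9/44 ∈ [1/7, 16/49) → index 2
j=3: u_3=13/44 ∈ [1/7, 16/49) → index 2
j=4: u_4=17/44 ∈ [16/49, 3/7) → index 3
j=5: u_5=21/44 ∈ [3/7, 30/49) → index 4
j=6: u_6=25/44 ∈ [3/7, 30/49) → index 4
j=7: u_7=29/44 ∈ [32/49, 5/7) → index 6
j=8: u_8=3/4 ∈ [5/7, 6/7) → index 7
j=9: u_9=37/44 ∈ [5/7, 6/7) → index 7
j=10: u_10=41/44 ∈ [43/49, 47/49) → index 9

0 0 2 2 3 4 4 6 7 7 9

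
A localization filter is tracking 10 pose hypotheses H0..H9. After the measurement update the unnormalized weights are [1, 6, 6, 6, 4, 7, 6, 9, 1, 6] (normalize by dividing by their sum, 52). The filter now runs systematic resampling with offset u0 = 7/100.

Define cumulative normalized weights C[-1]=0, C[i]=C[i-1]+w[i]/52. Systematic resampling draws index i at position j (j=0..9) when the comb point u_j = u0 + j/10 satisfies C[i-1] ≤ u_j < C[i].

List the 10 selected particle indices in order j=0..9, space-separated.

1 2 3 4 5 5 6 7 8 9

C = [1/52, 7/52, 1/4, 19/52, 23/52, 15/26, 9/13, 45/52, 23/26, 1]
j=0: u_0=7/100 ∈ [1/52, 7/52) → index 1
j=1: u_1=17/100 ∈ [7/52, 1/4) → index 2
j=2: u_2=27/100 ∈ [1/4, 19/52) → index 3
j=3: u_3=37/100 ∈ [19/52, 23/52) → index 4
j=4: u_4=47/100 ∈ [23/52, 15/26) → index 5
j=5: u_5=57/100 ∈ [23/52, 15/26) → index 5
j=6: u_6=67/100 ∈ [15/26, 9/13) → index 6
j=7: u_7=77/100 ∈ [9/13, 45/52) → index 7
j=8: u_8=87/100 ∈ [45/52, 23/26) → index 8
j=9: u_9=97/100 ∈ [23/26, 1) → index 9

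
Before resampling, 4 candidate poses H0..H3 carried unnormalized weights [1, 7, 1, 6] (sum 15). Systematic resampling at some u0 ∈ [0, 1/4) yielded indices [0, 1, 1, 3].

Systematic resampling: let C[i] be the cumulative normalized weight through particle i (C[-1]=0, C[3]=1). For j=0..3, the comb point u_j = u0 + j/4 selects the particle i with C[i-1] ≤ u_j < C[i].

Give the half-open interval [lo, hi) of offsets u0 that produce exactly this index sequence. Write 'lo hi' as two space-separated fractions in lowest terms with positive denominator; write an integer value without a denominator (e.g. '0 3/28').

0 1/30

C = [1/15, 8/15, 3/5, 1]
j=0 picked index 0: u0 ∈ [0, 1/15)
j=1 picked index 1: u0 ∈ [-11/60, 17/60)
j=2 picked index 1: u0 ∈ [-13/30, 1/30)
j=3 picked index 3: u0 ∈ [-3/20, 1/4)
intersection: [0, 1/30)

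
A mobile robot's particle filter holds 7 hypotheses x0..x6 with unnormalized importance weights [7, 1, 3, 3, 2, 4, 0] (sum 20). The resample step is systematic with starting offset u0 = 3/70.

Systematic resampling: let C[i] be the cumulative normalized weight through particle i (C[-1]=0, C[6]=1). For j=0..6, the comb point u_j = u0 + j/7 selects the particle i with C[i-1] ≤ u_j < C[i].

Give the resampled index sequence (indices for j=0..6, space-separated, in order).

C = [7/20, 2/5, 11/20, 7/10, 4/5, 1, 1]
j=0: u_0=3/70 ∈ [0, 7/20) → index 0
j=1: u_1=13/70 ∈ [0, 7/20) → index 0
j=2: u_2=23/70 ∈ [0, 7/20) → index 0
j=3: u_3=33/70 ∈ [2/5, 11/20) → index 2
j=4: u_4=43/70 ∈ [11/20, 7/10) → index 3
j=5: u_5=53/70 ∈ [7/10, 4/5) → index 4
j=6: u_6=9/10 ∈ [4/5, 1) → index 5

0 0 0 2 3 4 5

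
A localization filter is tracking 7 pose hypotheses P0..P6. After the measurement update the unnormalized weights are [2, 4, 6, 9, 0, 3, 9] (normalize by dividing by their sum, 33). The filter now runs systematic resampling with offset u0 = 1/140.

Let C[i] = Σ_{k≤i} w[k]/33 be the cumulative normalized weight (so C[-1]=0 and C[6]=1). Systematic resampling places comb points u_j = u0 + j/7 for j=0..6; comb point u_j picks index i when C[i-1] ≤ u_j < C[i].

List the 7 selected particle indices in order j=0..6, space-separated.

C = [2/33, 2/11, 4/11, 7/11, 7/11, 8/11, 1]
j=0: u_0=1/140 ∈ [0, 2/33) → index 0
j=1: u_1=3/20 ∈ [2/33, 2/11) → index 1
j=2: u_2=41/140 ∈ [2/11, 4/11) → index 2
j=3: u_3=61/140 ∈ [4/11, 7/11) → index 3
j=4: u_4=81/140 ∈ [4/11, 7/11) → index 3
j=5: u_5=101/140 ∈ [7/11, 8/11) → index 5
j=6: u_6=121/140 ∈ [8/11, 1) → index 6

0 1 2 3 3 5 6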